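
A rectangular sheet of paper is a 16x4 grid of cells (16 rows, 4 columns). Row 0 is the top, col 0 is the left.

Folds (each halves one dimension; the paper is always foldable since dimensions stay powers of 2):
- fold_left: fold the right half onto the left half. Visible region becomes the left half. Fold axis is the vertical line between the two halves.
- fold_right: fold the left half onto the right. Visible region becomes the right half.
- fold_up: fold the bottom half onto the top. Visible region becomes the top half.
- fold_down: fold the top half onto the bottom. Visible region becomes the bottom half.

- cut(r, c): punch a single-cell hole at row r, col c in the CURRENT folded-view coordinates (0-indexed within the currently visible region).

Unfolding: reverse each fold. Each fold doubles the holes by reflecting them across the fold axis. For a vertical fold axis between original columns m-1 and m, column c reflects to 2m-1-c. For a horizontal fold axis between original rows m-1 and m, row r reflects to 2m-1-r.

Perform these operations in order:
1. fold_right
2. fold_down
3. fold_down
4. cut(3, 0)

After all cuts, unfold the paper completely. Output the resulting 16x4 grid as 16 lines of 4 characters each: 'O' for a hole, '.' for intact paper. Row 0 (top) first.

Answer: .OO.
....
....
....
....
....
....
.OO.
.OO.
....
....
....
....
....
....
.OO.

Derivation:
Op 1 fold_right: fold axis v@2; visible region now rows[0,16) x cols[2,4) = 16x2
Op 2 fold_down: fold axis h@8; visible region now rows[8,16) x cols[2,4) = 8x2
Op 3 fold_down: fold axis h@12; visible region now rows[12,16) x cols[2,4) = 4x2
Op 4 cut(3, 0): punch at orig (15,2); cuts so far [(15, 2)]; region rows[12,16) x cols[2,4) = 4x2
Unfold 1 (reflect across h@12): 2 holes -> [(8, 2), (15, 2)]
Unfold 2 (reflect across h@8): 4 holes -> [(0, 2), (7, 2), (8, 2), (15, 2)]
Unfold 3 (reflect across v@2): 8 holes -> [(0, 1), (0, 2), (7, 1), (7, 2), (8, 1), (8, 2), (15, 1), (15, 2)]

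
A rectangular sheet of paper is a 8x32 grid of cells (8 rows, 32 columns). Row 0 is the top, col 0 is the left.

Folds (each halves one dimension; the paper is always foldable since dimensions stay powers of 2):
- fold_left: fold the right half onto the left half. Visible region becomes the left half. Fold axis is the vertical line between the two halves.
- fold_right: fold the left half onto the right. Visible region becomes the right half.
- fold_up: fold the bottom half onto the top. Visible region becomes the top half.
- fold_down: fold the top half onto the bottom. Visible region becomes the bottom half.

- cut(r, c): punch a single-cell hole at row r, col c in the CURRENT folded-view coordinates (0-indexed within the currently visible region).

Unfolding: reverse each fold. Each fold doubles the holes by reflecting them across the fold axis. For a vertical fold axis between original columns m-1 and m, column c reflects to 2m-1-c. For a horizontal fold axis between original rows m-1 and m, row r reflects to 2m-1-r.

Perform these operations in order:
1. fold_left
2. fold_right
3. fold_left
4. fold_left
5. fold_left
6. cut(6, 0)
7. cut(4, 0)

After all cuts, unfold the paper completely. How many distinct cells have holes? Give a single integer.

Answer: 64

Derivation:
Op 1 fold_left: fold axis v@16; visible region now rows[0,8) x cols[0,16) = 8x16
Op 2 fold_right: fold axis v@8; visible region now rows[0,8) x cols[8,16) = 8x8
Op 3 fold_left: fold axis v@12; visible region now rows[0,8) x cols[8,12) = 8x4
Op 4 fold_left: fold axis v@10; visible region now rows[0,8) x cols[8,10) = 8x2
Op 5 fold_left: fold axis v@9; visible region now rows[0,8) x cols[8,9) = 8x1
Op 6 cut(6, 0): punch at orig (6,8); cuts so far [(6, 8)]; region rows[0,8) x cols[8,9) = 8x1
Op 7 cut(4, 0): punch at orig (4,8); cuts so far [(4, 8), (6, 8)]; region rows[0,8) x cols[8,9) = 8x1
Unfold 1 (reflect across v@9): 4 holes -> [(4, 8), (4, 9), (6, 8), (6, 9)]
Unfold 2 (reflect across v@10): 8 holes -> [(4, 8), (4, 9), (4, 10), (4, 11), (6, 8), (6, 9), (6, 10), (6, 11)]
Unfold 3 (reflect across v@12): 16 holes -> [(4, 8), (4, 9), (4, 10), (4, 11), (4, 12), (4, 13), (4, 14), (4, 15), (6, 8), (6, 9), (6, 10), (6, 11), (6, 12), (6, 13), (6, 14), (6, 15)]
Unfold 4 (reflect across v@8): 32 holes -> [(4, 0), (4, 1), (4, 2), (4, 3), (4, 4), (4, 5), (4, 6), (4, 7), (4, 8), (4, 9), (4, 10), (4, 11), (4, 12), (4, 13), (4, 14), (4, 15), (6, 0), (6, 1), (6, 2), (6, 3), (6, 4), (6, 5), (6, 6), (6, 7), (6, 8), (6, 9), (6, 10), (6, 11), (6, 12), (6, 13), (6, 14), (6, 15)]
Unfold 5 (reflect across v@16): 64 holes -> [(4, 0), (4, 1), (4, 2), (4, 3), (4, 4), (4, 5), (4, 6), (4, 7), (4, 8), (4, 9), (4, 10), (4, 11), (4, 12), (4, 13), (4, 14), (4, 15), (4, 16), (4, 17), (4, 18), (4, 19), (4, 20), (4, 21), (4, 22), (4, 23), (4, 24), (4, 25), (4, 26), (4, 27), (4, 28), (4, 29), (4, 30), (4, 31), (6, 0), (6, 1), (6, 2), (6, 3), (6, 4), (6, 5), (6, 6), (6, 7), (6, 8), (6, 9), (6, 10), (6, 11), (6, 12), (6, 13), (6, 14), (6, 15), (6, 16), (6, 17), (6, 18), (6, 19), (6, 20), (6, 21), (6, 22), (6, 23), (6, 24), (6, 25), (6, 26), (6, 27), (6, 28), (6, 29), (6, 30), (6, 31)]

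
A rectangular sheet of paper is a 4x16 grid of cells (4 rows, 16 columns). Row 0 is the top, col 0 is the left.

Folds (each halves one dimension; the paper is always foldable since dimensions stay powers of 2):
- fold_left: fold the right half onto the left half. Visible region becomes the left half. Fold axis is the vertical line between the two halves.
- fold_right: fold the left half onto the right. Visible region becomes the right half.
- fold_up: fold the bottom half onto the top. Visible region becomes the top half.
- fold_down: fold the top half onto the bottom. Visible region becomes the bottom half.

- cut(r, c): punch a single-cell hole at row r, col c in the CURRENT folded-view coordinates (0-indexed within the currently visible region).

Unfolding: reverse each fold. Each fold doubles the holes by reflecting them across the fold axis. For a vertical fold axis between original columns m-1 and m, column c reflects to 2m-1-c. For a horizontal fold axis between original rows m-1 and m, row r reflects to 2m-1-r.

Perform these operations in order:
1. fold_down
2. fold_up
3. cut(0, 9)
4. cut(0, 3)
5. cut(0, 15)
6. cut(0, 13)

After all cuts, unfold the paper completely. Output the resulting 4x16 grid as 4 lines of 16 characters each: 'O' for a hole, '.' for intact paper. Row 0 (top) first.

Answer: ...O.....O...O.O
...O.....O...O.O
...O.....O...O.O
...O.....O...O.O

Derivation:
Op 1 fold_down: fold axis h@2; visible region now rows[2,4) x cols[0,16) = 2x16
Op 2 fold_up: fold axis h@3; visible region now rows[2,3) x cols[0,16) = 1x16
Op 3 cut(0, 9): punch at orig (2,9); cuts so far [(2, 9)]; region rows[2,3) x cols[0,16) = 1x16
Op 4 cut(0, 3): punch at orig (2,3); cuts so far [(2, 3), (2, 9)]; region rows[2,3) x cols[0,16) = 1x16
Op 5 cut(0, 15): punch at orig (2,15); cuts so far [(2, 3), (2, 9), (2, 15)]; region rows[2,3) x cols[0,16) = 1x16
Op 6 cut(0, 13): punch at orig (2,13); cuts so far [(2, 3), (2, 9), (2, 13), (2, 15)]; region rows[2,3) x cols[0,16) = 1x16
Unfold 1 (reflect across h@3): 8 holes -> [(2, 3), (2, 9), (2, 13), (2, 15), (3, 3), (3, 9), (3, 13), (3, 15)]
Unfold 2 (reflect across h@2): 16 holes -> [(0, 3), (0, 9), (0, 13), (0, 15), (1, 3), (1, 9), (1, 13), (1, 15), (2, 3), (2, 9), (2, 13), (2, 15), (3, 3), (3, 9), (3, 13), (3, 15)]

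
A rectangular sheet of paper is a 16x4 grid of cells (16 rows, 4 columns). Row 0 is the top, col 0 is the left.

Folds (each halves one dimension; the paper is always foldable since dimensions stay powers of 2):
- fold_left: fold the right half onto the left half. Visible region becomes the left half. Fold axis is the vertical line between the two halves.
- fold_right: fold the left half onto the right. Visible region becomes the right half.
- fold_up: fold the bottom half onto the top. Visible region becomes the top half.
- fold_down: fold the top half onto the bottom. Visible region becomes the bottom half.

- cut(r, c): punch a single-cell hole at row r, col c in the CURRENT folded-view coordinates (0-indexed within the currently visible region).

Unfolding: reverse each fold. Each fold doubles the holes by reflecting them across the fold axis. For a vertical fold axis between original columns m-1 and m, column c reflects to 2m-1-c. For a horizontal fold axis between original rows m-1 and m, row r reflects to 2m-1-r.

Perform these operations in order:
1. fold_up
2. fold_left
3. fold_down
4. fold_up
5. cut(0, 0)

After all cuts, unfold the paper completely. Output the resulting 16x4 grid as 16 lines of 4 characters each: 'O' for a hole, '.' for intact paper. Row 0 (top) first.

Op 1 fold_up: fold axis h@8; visible region now rows[0,8) x cols[0,4) = 8x4
Op 2 fold_left: fold axis v@2; visible region now rows[0,8) x cols[0,2) = 8x2
Op 3 fold_down: fold axis h@4; visible region now rows[4,8) x cols[0,2) = 4x2
Op 4 fold_up: fold axis h@6; visible region now rows[4,6) x cols[0,2) = 2x2
Op 5 cut(0, 0): punch at orig (4,0); cuts so far [(4, 0)]; region rows[4,6) x cols[0,2) = 2x2
Unfold 1 (reflect across h@6): 2 holes -> [(4, 0), (7, 0)]
Unfold 2 (reflect across h@4): 4 holes -> [(0, 0), (3, 0), (4, 0), (7, 0)]
Unfold 3 (reflect across v@2): 8 holes -> [(0, 0), (0, 3), (3, 0), (3, 3), (4, 0), (4, 3), (7, 0), (7, 3)]
Unfold 4 (reflect across h@8): 16 holes -> [(0, 0), (0, 3), (3, 0), (3, 3), (4, 0), (4, 3), (7, 0), (7, 3), (8, 0), (8, 3), (11, 0), (11, 3), (12, 0), (12, 3), (15, 0), (15, 3)]

Answer: O..O
....
....
O..O
O..O
....
....
O..O
O..O
....
....
O..O
O..O
....
....
O..O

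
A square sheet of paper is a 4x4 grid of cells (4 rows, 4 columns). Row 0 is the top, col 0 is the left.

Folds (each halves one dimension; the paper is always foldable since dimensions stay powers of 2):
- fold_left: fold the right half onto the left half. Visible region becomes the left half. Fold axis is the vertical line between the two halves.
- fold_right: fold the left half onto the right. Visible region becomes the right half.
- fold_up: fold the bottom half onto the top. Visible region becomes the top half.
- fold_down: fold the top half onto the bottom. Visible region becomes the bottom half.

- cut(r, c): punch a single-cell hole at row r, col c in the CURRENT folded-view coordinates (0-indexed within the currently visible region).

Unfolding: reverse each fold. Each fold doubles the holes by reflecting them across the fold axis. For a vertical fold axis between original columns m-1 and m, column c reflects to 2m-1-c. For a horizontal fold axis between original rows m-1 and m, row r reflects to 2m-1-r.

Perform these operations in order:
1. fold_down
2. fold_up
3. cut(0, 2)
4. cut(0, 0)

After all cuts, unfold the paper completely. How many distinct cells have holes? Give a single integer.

Op 1 fold_down: fold axis h@2; visible region now rows[2,4) x cols[0,4) = 2x4
Op 2 fold_up: fold axis h@3; visible region now rows[2,3) x cols[0,4) = 1x4
Op 3 cut(0, 2): punch at orig (2,2); cuts so far [(2, 2)]; region rows[2,3) x cols[0,4) = 1x4
Op 4 cut(0, 0): punch at orig (2,0); cuts so far [(2, 0), (2, 2)]; region rows[2,3) x cols[0,4) = 1x4
Unfold 1 (reflect across h@3): 4 holes -> [(2, 0), (2, 2), (3, 0), (3, 2)]
Unfold 2 (reflect across h@2): 8 holes -> [(0, 0), (0, 2), (1, 0), (1, 2), (2, 0), (2, 2), (3, 0), (3, 2)]

Answer: 8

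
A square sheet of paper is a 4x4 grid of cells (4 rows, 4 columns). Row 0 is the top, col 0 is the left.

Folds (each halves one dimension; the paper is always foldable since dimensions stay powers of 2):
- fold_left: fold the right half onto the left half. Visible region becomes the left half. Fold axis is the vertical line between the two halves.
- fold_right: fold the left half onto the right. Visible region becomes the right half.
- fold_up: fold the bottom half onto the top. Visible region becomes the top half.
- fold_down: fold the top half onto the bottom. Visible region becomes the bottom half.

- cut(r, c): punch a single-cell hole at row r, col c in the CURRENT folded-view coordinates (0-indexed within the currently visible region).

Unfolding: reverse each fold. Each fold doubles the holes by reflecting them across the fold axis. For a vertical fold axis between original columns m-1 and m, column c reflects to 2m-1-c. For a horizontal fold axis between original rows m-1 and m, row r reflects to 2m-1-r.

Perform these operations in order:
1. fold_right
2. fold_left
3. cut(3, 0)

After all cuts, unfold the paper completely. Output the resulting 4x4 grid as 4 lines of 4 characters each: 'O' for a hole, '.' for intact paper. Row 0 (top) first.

Op 1 fold_right: fold axis v@2; visible region now rows[0,4) x cols[2,4) = 4x2
Op 2 fold_left: fold axis v@3; visible region now rows[0,4) x cols[2,3) = 4x1
Op 3 cut(3, 0): punch at orig (3,2); cuts so far [(3, 2)]; region rows[0,4) x cols[2,3) = 4x1
Unfold 1 (reflect across v@3): 2 holes -> [(3, 2), (3, 3)]
Unfold 2 (reflect across v@2): 4 holes -> [(3, 0), (3, 1), (3, 2), (3, 3)]

Answer: ....
....
....
OOOO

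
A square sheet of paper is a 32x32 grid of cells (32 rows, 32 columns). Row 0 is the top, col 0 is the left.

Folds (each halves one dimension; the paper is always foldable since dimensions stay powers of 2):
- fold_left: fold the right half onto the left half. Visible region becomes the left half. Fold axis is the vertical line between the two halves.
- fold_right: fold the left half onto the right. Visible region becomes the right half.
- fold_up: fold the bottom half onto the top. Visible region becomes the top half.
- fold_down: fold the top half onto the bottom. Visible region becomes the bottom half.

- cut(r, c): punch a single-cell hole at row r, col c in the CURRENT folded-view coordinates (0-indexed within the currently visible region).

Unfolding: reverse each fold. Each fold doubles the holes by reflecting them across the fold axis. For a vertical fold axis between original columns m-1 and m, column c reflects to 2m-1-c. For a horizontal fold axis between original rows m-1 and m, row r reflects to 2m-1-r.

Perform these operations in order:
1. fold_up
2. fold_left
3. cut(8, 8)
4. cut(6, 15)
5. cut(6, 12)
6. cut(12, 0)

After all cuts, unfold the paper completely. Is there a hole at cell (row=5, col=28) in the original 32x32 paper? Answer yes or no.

Op 1 fold_up: fold axis h@16; visible region now rows[0,16) x cols[0,32) = 16x32
Op 2 fold_left: fold axis v@16; visible region now rows[0,16) x cols[0,16) = 16x16
Op 3 cut(8, 8): punch at orig (8,8); cuts so far [(8, 8)]; region rows[0,16) x cols[0,16) = 16x16
Op 4 cut(6, 15): punch at orig (6,15); cuts so far [(6, 15), (8, 8)]; region rows[0,16) x cols[0,16) = 16x16
Op 5 cut(6, 12): punch at orig (6,12); cuts so far [(6, 12), (6, 15), (8, 8)]; region rows[0,16) x cols[0,16) = 16x16
Op 6 cut(12, 0): punch at orig (12,0); cuts so far [(6, 12), (6, 15), (8, 8), (12, 0)]; region rows[0,16) x cols[0,16) = 16x16
Unfold 1 (reflect across v@16): 8 holes -> [(6, 12), (6, 15), (6, 16), (6, 19), (8, 8), (8, 23), (12, 0), (12, 31)]
Unfold 2 (reflect across h@16): 16 holes -> [(6, 12), (6, 15), (6, 16), (6, 19), (8, 8), (8, 23), (12, 0), (12, 31), (19, 0), (19, 31), (23, 8), (23, 23), (25, 12), (25, 15), (25, 16), (25, 19)]
Holes: [(6, 12), (6, 15), (6, 16), (6, 19), (8, 8), (8, 23), (12, 0), (12, 31), (19, 0), (19, 31), (23, 8), (23, 23), (25, 12), (25, 15), (25, 16), (25, 19)]

Answer: no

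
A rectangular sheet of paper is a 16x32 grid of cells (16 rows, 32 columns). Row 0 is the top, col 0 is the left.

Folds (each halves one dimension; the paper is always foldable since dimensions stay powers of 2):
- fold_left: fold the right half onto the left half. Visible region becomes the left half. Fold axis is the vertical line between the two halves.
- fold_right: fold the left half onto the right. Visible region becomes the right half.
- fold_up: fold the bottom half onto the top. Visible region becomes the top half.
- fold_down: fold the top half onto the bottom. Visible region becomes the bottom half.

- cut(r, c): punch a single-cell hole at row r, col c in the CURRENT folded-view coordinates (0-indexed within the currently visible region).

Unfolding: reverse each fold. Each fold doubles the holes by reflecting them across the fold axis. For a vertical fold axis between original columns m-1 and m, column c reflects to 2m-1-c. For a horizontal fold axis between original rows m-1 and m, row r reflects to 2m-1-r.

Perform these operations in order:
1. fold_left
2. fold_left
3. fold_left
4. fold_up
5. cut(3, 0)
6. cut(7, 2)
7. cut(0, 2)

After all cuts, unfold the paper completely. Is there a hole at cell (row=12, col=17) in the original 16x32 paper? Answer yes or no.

Answer: no

Derivation:
Op 1 fold_left: fold axis v@16; visible region now rows[0,16) x cols[0,16) = 16x16
Op 2 fold_left: fold axis v@8; visible region now rows[0,16) x cols[0,8) = 16x8
Op 3 fold_left: fold axis v@4; visible region now rows[0,16) x cols[0,4) = 16x4
Op 4 fold_up: fold axis h@8; visible region now rows[0,8) x cols[0,4) = 8x4
Op 5 cut(3, 0): punch at orig (3,0); cuts so far [(3, 0)]; region rows[0,8) x cols[0,4) = 8x4
Op 6 cut(7, 2): punch at orig (7,2); cuts so far [(3, 0), (7, 2)]; region rows[0,8) x cols[0,4) = 8x4
Op 7 cut(0, 2): punch at orig (0,2); cuts so far [(0, 2), (3, 0), (7, 2)]; region rows[0,8) x cols[0,4) = 8x4
Unfold 1 (reflect across h@8): 6 holes -> [(0, 2), (3, 0), (7, 2), (8, 2), (12, 0), (15, 2)]
Unfold 2 (reflect across v@4): 12 holes -> [(0, 2), (0, 5), (3, 0), (3, 7), (7, 2), (7, 5), (8, 2), (8, 5), (12, 0), (12, 7), (15, 2), (15, 5)]
Unfold 3 (reflect across v@8): 24 holes -> [(0, 2), (0, 5), (0, 10), (0, 13), (3, 0), (3, 7), (3, 8), (3, 15), (7, 2), (7, 5), (7, 10), (7, 13), (8, 2), (8, 5), (8, 10), (8, 13), (12, 0), (12, 7), (12, 8), (12, 15), (15, 2), (15, 5), (15, 10), (15, 13)]
Unfold 4 (reflect across v@16): 48 holes -> [(0, 2), (0, 5), (0, 10), (0, 13), (0, 18), (0, 21), (0, 26), (0, 29), (3, 0), (3, 7), (3, 8), (3, 15), (3, 16), (3, 23), (3, 24), (3, 31), (7, 2), (7, 5), (7, 10), (7, 13), (7, 18), (7, 21), (7, 26), (7, 29), (8, 2), (8, 5), (8, 10), (8, 13), (8, 18), (8, 21), (8, 26), (8, 29), (12, 0), (12, 7), (12, 8), (12, 15), (12, 16), (12, 23), (12, 24), (12, 31), (15, 2), (15, 5), (15, 10), (15, 13), (15, 18), (15, 21), (15, 26), (15, 29)]
Holes: [(0, 2), (0, 5), (0, 10), (0, 13), (0, 18), (0, 21), (0, 26), (0, 29), (3, 0), (3, 7), (3, 8), (3, 15), (3, 16), (3, 23), (3, 24), (3, 31), (7, 2), (7, 5), (7, 10), (7, 13), (7, 18), (7, 21), (7, 26), (7, 29), (8, 2), (8, 5), (8, 10), (8, 13), (8, 18), (8, 21), (8, 26), (8, 29), (12, 0), (12, 7), (12, 8), (12, 15), (12, 16), (12, 23), (12, 24), (12, 31), (15, 2), (15, 5), (15, 10), (15, 13), (15, 18), (15, 21), (15, 26), (15, 29)]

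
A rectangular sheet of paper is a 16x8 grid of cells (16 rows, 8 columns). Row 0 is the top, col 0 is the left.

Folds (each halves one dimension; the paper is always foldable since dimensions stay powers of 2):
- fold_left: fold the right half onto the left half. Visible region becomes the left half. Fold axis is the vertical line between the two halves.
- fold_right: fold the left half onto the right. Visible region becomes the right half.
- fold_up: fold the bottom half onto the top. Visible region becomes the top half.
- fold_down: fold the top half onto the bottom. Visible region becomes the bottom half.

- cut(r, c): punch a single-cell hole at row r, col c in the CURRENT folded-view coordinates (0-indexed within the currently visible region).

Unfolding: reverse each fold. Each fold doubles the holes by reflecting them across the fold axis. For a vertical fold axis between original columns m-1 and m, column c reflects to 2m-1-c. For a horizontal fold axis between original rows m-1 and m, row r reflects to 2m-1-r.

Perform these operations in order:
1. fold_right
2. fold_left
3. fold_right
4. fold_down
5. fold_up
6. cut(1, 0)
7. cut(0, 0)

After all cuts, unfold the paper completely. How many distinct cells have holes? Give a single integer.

Op 1 fold_right: fold axis v@4; visible region now rows[0,16) x cols[4,8) = 16x4
Op 2 fold_left: fold axis v@6; visible region now rows[0,16) x cols[4,6) = 16x2
Op 3 fold_right: fold axis v@5; visible region now rows[0,16) x cols[5,6) = 16x1
Op 4 fold_down: fold axis h@8; visible region now rows[8,16) x cols[5,6) = 8x1
Op 5 fold_up: fold axis h@12; visible region now rows[8,12) x cols[5,6) = 4x1
Op 6 cut(1, 0): punch at orig (9,5); cuts so far [(9, 5)]; region rows[8,12) x cols[5,6) = 4x1
Op 7 cut(0, 0): punch at orig (8,5); cuts so far [(8, 5), (9, 5)]; region rows[8,12) x cols[5,6) = 4x1
Unfold 1 (reflect across h@12): 4 holes -> [(8, 5), (9, 5), (14, 5), (15, 5)]
Unfold 2 (reflect across h@8): 8 holes -> [(0, 5), (1, 5), (6, 5), (7, 5), (8, 5), (9, 5), (14, 5), (15, 5)]
Unfold 3 (reflect across v@5): 16 holes -> [(0, 4), (0, 5), (1, 4), (1, 5), (6, 4), (6, 5), (7, 4), (7, 5), (8, 4), (8, 5), (9, 4), (9, 5), (14, 4), (14, 5), (15, 4), (15, 5)]
Unfold 4 (reflect across v@6): 32 holes -> [(0, 4), (0, 5), (0, 6), (0, 7), (1, 4), (1, 5), (1, 6), (1, 7), (6, 4), (6, 5), (6, 6), (6, 7), (7, 4), (7, 5), (7, 6), (7, 7), (8, 4), (8, 5), (8, 6), (8, 7), (9, 4), (9, 5), (9, 6), (9, 7), (14, 4), (14, 5), (14, 6), (14, 7), (15, 4), (15, 5), (15, 6), (15, 7)]
Unfold 5 (reflect across v@4): 64 holes -> [(0, 0), (0, 1), (0, 2), (0, 3), (0, 4), (0, 5), (0, 6), (0, 7), (1, 0), (1, 1), (1, 2), (1, 3), (1, 4), (1, 5), (1, 6), (1, 7), (6, 0), (6, 1), (6, 2), (6, 3), (6, 4), (6, 5), (6, 6), (6, 7), (7, 0), (7, 1), (7, 2), (7, 3), (7, 4), (7, 5), (7, 6), (7, 7), (8, 0), (8, 1), (8, 2), (8, 3), (8, 4), (8, 5), (8, 6), (8, 7), (9, 0), (9, 1), (9, 2), (9, 3), (9, 4), (9, 5), (9, 6), (9, 7), (14, 0), (14, 1), (14, 2), (14, 3), (14, 4), (14, 5), (14, 6), (14, 7), (15, 0), (15, 1), (15, 2), (15, 3), (15, 4), (15, 5), (15, 6), (15, 7)]

Answer: 64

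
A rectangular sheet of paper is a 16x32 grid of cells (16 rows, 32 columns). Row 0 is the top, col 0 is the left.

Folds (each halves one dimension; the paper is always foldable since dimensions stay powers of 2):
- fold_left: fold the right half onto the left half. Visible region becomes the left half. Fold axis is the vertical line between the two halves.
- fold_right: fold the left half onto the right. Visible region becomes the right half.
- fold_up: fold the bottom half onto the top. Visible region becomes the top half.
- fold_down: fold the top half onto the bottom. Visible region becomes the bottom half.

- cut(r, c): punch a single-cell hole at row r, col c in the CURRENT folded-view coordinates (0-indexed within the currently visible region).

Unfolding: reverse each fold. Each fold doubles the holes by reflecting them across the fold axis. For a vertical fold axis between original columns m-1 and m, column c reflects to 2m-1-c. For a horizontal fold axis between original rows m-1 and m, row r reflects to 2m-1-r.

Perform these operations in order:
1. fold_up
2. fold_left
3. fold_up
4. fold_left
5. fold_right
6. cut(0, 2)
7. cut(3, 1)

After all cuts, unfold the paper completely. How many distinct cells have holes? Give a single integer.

Op 1 fold_up: fold axis h@8; visible region now rows[0,8) x cols[0,32) = 8x32
Op 2 fold_left: fold axis v@16; visible region now rows[0,8) x cols[0,16) = 8x16
Op 3 fold_up: fold axis h@4; visible region now rows[0,4) x cols[0,16) = 4x16
Op 4 fold_left: fold axis v@8; visible region now rows[0,4) x cols[0,8) = 4x8
Op 5 fold_right: fold axis v@4; visible region now rows[0,4) x cols[4,8) = 4x4
Op 6 cut(0, 2): punch at orig (0,6); cuts so far [(0, 6)]; region rows[0,4) x cols[4,8) = 4x4
Op 7 cut(3, 1): punch at orig (3,5); cuts so far [(0, 6), (3, 5)]; region rows[0,4) x cols[4,8) = 4x4
Unfold 1 (reflect across v@4): 4 holes -> [(0, 1), (0, 6), (3, 2), (3, 5)]
Unfold 2 (reflect across v@8): 8 holes -> [(0, 1), (0, 6), (0, 9), (0, 14), (3, 2), (3, 5), (3, 10), (3, 13)]
Unfold 3 (reflect across h@4): 16 holes -> [(0, 1), (0, 6), (0, 9), (0, 14), (3, 2), (3, 5), (3, 10), (3, 13), (4, 2), (4, 5), (4, 10), (4, 13), (7, 1), (7, 6), (7, 9), (7, 14)]
Unfold 4 (reflect across v@16): 32 holes -> [(0, 1), (0, 6), (0, 9), (0, 14), (0, 17), (0, 22), (0, 25), (0, 30), (3, 2), (3, 5), (3, 10), (3, 13), (3, 18), (3, 21), (3, 26), (3, 29), (4, 2), (4, 5), (4, 10), (4, 13), (4, 18), (4, 21), (4, 26), (4, 29), (7, 1), (7, 6), (7, 9), (7, 14), (7, 17), (7, 22), (7, 25), (7, 30)]
Unfold 5 (reflect across h@8): 64 holes -> [(0, 1), (0, 6), (0, 9), (0, 14), (0, 17), (0, 22), (0, 25), (0, 30), (3, 2), (3, 5), (3, 10), (3, 13), (3, 18), (3, 21), (3, 26), (3, 29), (4, 2), (4, 5), (4, 10), (4, 13), (4, 18), (4, 21), (4, 26), (4, 29), (7, 1), (7, 6), (7, 9), (7, 14), (7, 17), (7, 22), (7, 25), (7, 30), (8, 1), (8, 6), (8, 9), (8, 14), (8, 17), (8, 22), (8, 25), (8, 30), (11, 2), (11, 5), (11, 10), (11, 13), (11, 18), (11, 21), (11, 26), (11, 29), (12, 2), (12, 5), (12, 10), (12, 13), (12, 18), (12, 21), (12, 26), (12, 29), (15, 1), (15, 6), (15, 9), (15, 14), (15, 17), (15, 22), (15, 25), (15, 30)]

Answer: 64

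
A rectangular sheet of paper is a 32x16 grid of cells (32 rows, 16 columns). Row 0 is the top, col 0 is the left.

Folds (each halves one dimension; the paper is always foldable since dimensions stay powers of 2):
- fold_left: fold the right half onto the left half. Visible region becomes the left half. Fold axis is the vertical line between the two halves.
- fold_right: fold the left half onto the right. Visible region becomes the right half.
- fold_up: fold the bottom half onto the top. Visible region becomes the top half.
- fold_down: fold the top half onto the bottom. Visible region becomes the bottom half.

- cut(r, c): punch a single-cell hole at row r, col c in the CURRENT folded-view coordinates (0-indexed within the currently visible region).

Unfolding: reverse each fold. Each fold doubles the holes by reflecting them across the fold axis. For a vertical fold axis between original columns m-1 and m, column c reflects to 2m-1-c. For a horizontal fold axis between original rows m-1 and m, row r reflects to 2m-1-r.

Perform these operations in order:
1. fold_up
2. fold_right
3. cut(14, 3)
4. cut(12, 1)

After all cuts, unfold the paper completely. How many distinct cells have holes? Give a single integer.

Answer: 8

Derivation:
Op 1 fold_up: fold axis h@16; visible region now rows[0,16) x cols[0,16) = 16x16
Op 2 fold_right: fold axis v@8; visible region now rows[0,16) x cols[8,16) = 16x8
Op 3 cut(14, 3): punch at orig (14,11); cuts so far [(14, 11)]; region rows[0,16) x cols[8,16) = 16x8
Op 4 cut(12, 1): punch at orig (12,9); cuts so far [(12, 9), (14, 11)]; region rows[0,16) x cols[8,16) = 16x8
Unfold 1 (reflect across v@8): 4 holes -> [(12, 6), (12, 9), (14, 4), (14, 11)]
Unfold 2 (reflect across h@16): 8 holes -> [(12, 6), (12, 9), (14, 4), (14, 11), (17, 4), (17, 11), (19, 6), (19, 9)]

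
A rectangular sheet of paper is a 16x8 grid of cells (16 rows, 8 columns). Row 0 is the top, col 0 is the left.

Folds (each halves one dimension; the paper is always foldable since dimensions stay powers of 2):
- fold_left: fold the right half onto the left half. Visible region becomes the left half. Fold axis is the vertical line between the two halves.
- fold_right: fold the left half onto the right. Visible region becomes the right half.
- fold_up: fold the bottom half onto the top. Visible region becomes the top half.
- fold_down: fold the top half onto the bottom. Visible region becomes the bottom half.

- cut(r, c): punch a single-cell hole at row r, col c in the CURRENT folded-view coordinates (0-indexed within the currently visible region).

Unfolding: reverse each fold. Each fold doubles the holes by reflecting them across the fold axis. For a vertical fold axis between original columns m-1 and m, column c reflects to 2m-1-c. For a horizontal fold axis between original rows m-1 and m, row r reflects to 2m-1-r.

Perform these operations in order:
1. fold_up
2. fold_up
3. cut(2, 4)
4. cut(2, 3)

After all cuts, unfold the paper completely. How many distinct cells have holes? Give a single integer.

Op 1 fold_up: fold axis h@8; visible region now rows[0,8) x cols[0,8) = 8x8
Op 2 fold_up: fold axis h@4; visible region now rows[0,4) x cols[0,8) = 4x8
Op 3 cut(2, 4): punch at orig (2,4); cuts so far [(2, 4)]; region rows[0,4) x cols[0,8) = 4x8
Op 4 cut(2, 3): punch at orig (2,3); cuts so far [(2, 3), (2, 4)]; region rows[0,4) x cols[0,8) = 4x8
Unfold 1 (reflect across h@4): 4 holes -> [(2, 3), (2, 4), (5, 3), (5, 4)]
Unfold 2 (reflect across h@8): 8 holes -> [(2, 3), (2, 4), (5, 3), (5, 4), (10, 3), (10, 4), (13, 3), (13, 4)]

Answer: 8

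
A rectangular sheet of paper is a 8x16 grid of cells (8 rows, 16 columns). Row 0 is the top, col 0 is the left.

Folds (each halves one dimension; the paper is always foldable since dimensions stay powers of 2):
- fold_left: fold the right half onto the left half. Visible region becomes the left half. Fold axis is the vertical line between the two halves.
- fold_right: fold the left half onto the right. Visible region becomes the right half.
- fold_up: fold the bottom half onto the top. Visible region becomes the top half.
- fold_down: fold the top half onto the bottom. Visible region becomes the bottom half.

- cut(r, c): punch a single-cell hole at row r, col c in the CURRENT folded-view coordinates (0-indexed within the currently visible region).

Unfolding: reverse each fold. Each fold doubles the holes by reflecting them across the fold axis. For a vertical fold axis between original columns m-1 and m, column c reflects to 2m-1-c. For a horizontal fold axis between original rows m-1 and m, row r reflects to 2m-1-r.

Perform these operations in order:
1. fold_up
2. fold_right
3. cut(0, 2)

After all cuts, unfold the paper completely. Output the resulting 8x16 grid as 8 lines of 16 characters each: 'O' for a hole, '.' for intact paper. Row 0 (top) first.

Op 1 fold_up: fold axis h@4; visible region now rows[0,4) x cols[0,16) = 4x16
Op 2 fold_right: fold axis v@8; visible region now rows[0,4) x cols[8,16) = 4x8
Op 3 cut(0, 2): punch at orig (0,10); cuts so far [(0, 10)]; region rows[0,4) x cols[8,16) = 4x8
Unfold 1 (reflect across v@8): 2 holes -> [(0, 5), (0, 10)]
Unfold 2 (reflect across h@4): 4 holes -> [(0, 5), (0, 10), (7, 5), (7, 10)]

Answer: .....O....O.....
................
................
................
................
................
................
.....O....O.....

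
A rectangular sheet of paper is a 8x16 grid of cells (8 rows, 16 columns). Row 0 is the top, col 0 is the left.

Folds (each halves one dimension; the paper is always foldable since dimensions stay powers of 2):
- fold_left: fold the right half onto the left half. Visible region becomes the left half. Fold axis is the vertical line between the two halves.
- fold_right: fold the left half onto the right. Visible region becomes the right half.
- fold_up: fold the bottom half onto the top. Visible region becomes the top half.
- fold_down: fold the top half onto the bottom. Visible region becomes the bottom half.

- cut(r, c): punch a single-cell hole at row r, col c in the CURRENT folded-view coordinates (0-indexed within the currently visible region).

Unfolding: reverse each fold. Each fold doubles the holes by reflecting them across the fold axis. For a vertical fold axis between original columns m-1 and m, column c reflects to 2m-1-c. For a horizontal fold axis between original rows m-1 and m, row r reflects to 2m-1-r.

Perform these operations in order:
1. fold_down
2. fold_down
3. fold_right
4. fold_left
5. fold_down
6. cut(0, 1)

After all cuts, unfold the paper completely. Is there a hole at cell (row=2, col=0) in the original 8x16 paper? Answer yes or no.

Op 1 fold_down: fold axis h@4; visible region now rows[4,8) x cols[0,16) = 4x16
Op 2 fold_down: fold axis h@6; visible region now rows[6,8) x cols[0,16) = 2x16
Op 3 fold_right: fold axis v@8; visible region now rows[6,8) x cols[8,16) = 2x8
Op 4 fold_left: fold axis v@12; visible region now rows[6,8) x cols[8,12) = 2x4
Op 5 fold_down: fold axis h@7; visible region now rows[7,8) x cols[8,12) = 1x4
Op 6 cut(0, 1): punch at orig (7,9); cuts so far [(7, 9)]; region rows[7,8) x cols[8,12) = 1x4
Unfold 1 (reflect across h@7): 2 holes -> [(6, 9), (7, 9)]
Unfold 2 (reflect across v@12): 4 holes -> [(6, 9), (6, 14), (7, 9), (7, 14)]
Unfold 3 (reflect across v@8): 8 holes -> [(6, 1), (6, 6), (6, 9), (6, 14), (7, 1), (7, 6), (7, 9), (7, 14)]
Unfold 4 (reflect across h@6): 16 holes -> [(4, 1), (4, 6), (4, 9), (4, 14), (5, 1), (5, 6), (5, 9), (5, 14), (6, 1), (6, 6), (6, 9), (6, 14), (7, 1), (7, 6), (7, 9), (7, 14)]
Unfold 5 (reflect across h@4): 32 holes -> [(0, 1), (0, 6), (0, 9), (0, 14), (1, 1), (1, 6), (1, 9), (1, 14), (2, 1), (2, 6), (2, 9), (2, 14), (3, 1), (3, 6), (3, 9), (3, 14), (4, 1), (4, 6), (4, 9), (4, 14), (5, 1), (5, 6), (5, 9), (5, 14), (6, 1), (6, 6), (6, 9), (6, 14), (7, 1), (7, 6), (7, 9), (7, 14)]
Holes: [(0, 1), (0, 6), (0, 9), (0, 14), (1, 1), (1, 6), (1, 9), (1, 14), (2, 1), (2, 6), (2, 9), (2, 14), (3, 1), (3, 6), (3, 9), (3, 14), (4, 1), (4, 6), (4, 9), (4, 14), (5, 1), (5, 6), (5, 9), (5, 14), (6, 1), (6, 6), (6, 9), (6, 14), (7, 1), (7, 6), (7, 9), (7, 14)]

Answer: no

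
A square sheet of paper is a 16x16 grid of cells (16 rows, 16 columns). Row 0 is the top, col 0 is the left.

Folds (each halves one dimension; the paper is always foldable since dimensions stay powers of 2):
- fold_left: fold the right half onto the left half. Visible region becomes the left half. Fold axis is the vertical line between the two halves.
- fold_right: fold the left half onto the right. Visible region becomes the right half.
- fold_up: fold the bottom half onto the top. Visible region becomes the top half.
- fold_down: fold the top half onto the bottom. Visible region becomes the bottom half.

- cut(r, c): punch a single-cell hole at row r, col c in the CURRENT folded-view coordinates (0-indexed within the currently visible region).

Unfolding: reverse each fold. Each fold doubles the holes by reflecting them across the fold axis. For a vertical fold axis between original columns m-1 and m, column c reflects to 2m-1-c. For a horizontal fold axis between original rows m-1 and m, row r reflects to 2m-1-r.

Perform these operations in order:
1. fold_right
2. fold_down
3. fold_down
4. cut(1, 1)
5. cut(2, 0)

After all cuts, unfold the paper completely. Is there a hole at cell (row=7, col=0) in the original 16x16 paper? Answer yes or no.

Op 1 fold_right: fold axis v@8; visible region now rows[0,16) x cols[8,16) = 16x8
Op 2 fold_down: fold axis h@8; visible region now rows[8,16) x cols[8,16) = 8x8
Op 3 fold_down: fold axis h@12; visible region now rows[12,16) x cols[8,16) = 4x8
Op 4 cut(1, 1): punch at orig (13,9); cuts so far [(13, 9)]; region rows[12,16) x cols[8,16) = 4x8
Op 5 cut(2, 0): punch at orig (14,8); cuts so far [(13, 9), (14, 8)]; region rows[12,16) x cols[8,16) = 4x8
Unfold 1 (reflect across h@12): 4 holes -> [(9, 8), (10, 9), (13, 9), (14, 8)]
Unfold 2 (reflect across h@8): 8 holes -> [(1, 8), (2, 9), (5, 9), (6, 8), (9, 8), (10, 9), (13, 9), (14, 8)]
Unfold 3 (reflect across v@8): 16 holes -> [(1, 7), (1, 8), (2, 6), (2, 9), (5, 6), (5, 9), (6, 7), (6, 8), (9, 7), (9, 8), (10, 6), (10, 9), (13, 6), (13, 9), (14, 7), (14, 8)]
Holes: [(1, 7), (1, 8), (2, 6), (2, 9), (5, 6), (5, 9), (6, 7), (6, 8), (9, 7), (9, 8), (10, 6), (10, 9), (13, 6), (13, 9), (14, 7), (14, 8)]

Answer: no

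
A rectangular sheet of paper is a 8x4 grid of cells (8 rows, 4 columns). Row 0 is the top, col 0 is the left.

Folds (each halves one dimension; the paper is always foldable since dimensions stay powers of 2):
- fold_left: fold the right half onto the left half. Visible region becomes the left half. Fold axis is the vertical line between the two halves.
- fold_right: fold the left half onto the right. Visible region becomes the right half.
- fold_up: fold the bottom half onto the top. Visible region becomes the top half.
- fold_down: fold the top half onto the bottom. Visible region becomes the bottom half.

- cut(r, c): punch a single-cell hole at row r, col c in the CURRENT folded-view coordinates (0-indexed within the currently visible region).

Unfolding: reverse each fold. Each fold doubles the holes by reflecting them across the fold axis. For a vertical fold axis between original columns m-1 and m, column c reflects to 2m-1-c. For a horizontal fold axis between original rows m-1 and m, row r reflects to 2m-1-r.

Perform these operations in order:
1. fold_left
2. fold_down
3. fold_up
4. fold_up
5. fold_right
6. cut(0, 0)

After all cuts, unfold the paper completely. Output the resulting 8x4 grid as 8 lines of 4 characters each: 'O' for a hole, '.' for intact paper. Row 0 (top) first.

Op 1 fold_left: fold axis v@2; visible region now rows[0,8) x cols[0,2) = 8x2
Op 2 fold_down: fold axis h@4; visible region now rows[4,8) x cols[0,2) = 4x2
Op 3 fold_up: fold axis h@6; visible region now rows[4,6) x cols[0,2) = 2x2
Op 4 fold_up: fold axis h@5; visible region now rows[4,5) x cols[0,2) = 1x2
Op 5 fold_right: fold axis v@1; visible region now rows[4,5) x cols[1,2) = 1x1
Op 6 cut(0, 0): punch at orig (4,1); cuts so far [(4, 1)]; region rows[4,5) x cols[1,2) = 1x1
Unfold 1 (reflect across v@1): 2 holes -> [(4, 0), (4, 1)]
Unfold 2 (reflect across h@5): 4 holes -> [(4, 0), (4, 1), (5, 0), (5, 1)]
Unfold 3 (reflect across h@6): 8 holes -> [(4, 0), (4, 1), (5, 0), (5, 1), (6, 0), (6, 1), (7, 0), (7, 1)]
Unfold 4 (reflect across h@4): 16 holes -> [(0, 0), (0, 1), (1, 0), (1, 1), (2, 0), (2, 1), (3, 0), (3, 1), (4, 0), (4, 1), (5, 0), (5, 1), (6, 0), (6, 1), (7, 0), (7, 1)]
Unfold 5 (reflect across v@2): 32 holes -> [(0, 0), (0, 1), (0, 2), (0, 3), (1, 0), (1, 1), (1, 2), (1, 3), (2, 0), (2, 1), (2, 2), (2, 3), (3, 0), (3, 1), (3, 2), (3, 3), (4, 0), (4, 1), (4, 2), (4, 3), (5, 0), (5, 1), (5, 2), (5, 3), (6, 0), (6, 1), (6, 2), (6, 3), (7, 0), (7, 1), (7, 2), (7, 3)]

Answer: OOOO
OOOO
OOOO
OOOO
OOOO
OOOO
OOOO
OOOO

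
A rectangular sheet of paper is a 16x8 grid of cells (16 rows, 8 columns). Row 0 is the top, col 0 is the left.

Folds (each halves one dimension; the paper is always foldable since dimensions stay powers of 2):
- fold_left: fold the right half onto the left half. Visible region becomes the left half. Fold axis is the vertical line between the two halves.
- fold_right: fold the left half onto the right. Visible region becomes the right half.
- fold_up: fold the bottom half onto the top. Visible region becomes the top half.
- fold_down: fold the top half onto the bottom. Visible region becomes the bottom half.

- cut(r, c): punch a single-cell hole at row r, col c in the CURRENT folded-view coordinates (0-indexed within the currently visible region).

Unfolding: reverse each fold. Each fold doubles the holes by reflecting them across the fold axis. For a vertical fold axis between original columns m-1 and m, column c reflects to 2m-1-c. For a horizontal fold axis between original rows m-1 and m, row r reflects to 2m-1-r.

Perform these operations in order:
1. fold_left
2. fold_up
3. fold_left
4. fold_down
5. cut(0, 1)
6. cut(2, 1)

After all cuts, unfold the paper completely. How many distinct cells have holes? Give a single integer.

Op 1 fold_left: fold axis v@4; visible region now rows[0,16) x cols[0,4) = 16x4
Op 2 fold_up: fold axis h@8; visible region now rows[0,8) x cols[0,4) = 8x4
Op 3 fold_left: fold axis v@2; visible region now rows[0,8) x cols[0,2) = 8x2
Op 4 fold_down: fold axis h@4; visible region now rows[4,8) x cols[0,2) = 4x2
Op 5 cut(0, 1): punch at orig (4,1); cuts so far [(4, 1)]; region rows[4,8) x cols[0,2) = 4x2
Op 6 cut(2, 1): punch at orig (6,1); cuts so far [(4, 1), (6, 1)]; region rows[4,8) x cols[0,2) = 4x2
Unfold 1 (reflect across h@4): 4 holes -> [(1, 1), (3, 1), (4, 1), (6, 1)]
Unfold 2 (reflect across v@2): 8 holes -> [(1, 1), (1, 2), (3, 1), (3, 2), (4, 1), (4, 2), (6, 1), (6, 2)]
Unfold 3 (reflect across h@8): 16 holes -> [(1, 1), (1, 2), (3, 1), (3, 2), (4, 1), (4, 2), (6, 1), (6, 2), (9, 1), (9, 2), (11, 1), (11, 2), (12, 1), (12, 2), (14, 1), (14, 2)]
Unfold 4 (reflect across v@4): 32 holes -> [(1, 1), (1, 2), (1, 5), (1, 6), (3, 1), (3, 2), (3, 5), (3, 6), (4, 1), (4, 2), (4, 5), (4, 6), (6, 1), (6, 2), (6, 5), (6, 6), (9, 1), (9, 2), (9, 5), (9, 6), (11, 1), (11, 2), (11, 5), (11, 6), (12, 1), (12, 2), (12, 5), (12, 6), (14, 1), (14, 2), (14, 5), (14, 6)]

Answer: 32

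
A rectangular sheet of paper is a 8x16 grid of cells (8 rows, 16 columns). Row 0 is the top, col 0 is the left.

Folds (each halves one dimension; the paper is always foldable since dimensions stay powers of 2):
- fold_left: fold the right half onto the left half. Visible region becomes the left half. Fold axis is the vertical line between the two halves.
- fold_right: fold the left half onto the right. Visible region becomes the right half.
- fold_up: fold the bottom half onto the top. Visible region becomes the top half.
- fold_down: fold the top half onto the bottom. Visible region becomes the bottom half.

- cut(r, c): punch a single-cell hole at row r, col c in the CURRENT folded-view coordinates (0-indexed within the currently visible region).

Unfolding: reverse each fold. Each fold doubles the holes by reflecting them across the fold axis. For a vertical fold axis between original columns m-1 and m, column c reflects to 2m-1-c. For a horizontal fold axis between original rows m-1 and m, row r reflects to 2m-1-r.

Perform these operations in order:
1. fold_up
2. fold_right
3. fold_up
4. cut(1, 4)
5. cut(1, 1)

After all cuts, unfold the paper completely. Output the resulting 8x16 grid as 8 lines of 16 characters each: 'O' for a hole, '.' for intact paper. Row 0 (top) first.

Answer: ................
...O..O..O..O...
...O..O..O..O...
................
................
...O..O..O..O...
...O..O..O..O...
................

Derivation:
Op 1 fold_up: fold axis h@4; visible region now rows[0,4) x cols[0,16) = 4x16
Op 2 fold_right: fold axis v@8; visible region now rows[0,4) x cols[8,16) = 4x8
Op 3 fold_up: fold axis h@2; visible region now rows[0,2) x cols[8,16) = 2x8
Op 4 cut(1, 4): punch at orig (1,12); cuts so far [(1, 12)]; region rows[0,2) x cols[8,16) = 2x8
Op 5 cut(1, 1): punch at orig (1,9); cuts so far [(1, 9), (1, 12)]; region rows[0,2) x cols[8,16) = 2x8
Unfold 1 (reflect across h@2): 4 holes -> [(1, 9), (1, 12), (2, 9), (2, 12)]
Unfold 2 (reflect across v@8): 8 holes -> [(1, 3), (1, 6), (1, 9), (1, 12), (2, 3), (2, 6), (2, 9), (2, 12)]
Unfold 3 (reflect across h@4): 16 holes -> [(1, 3), (1, 6), (1, 9), (1, 12), (2, 3), (2, 6), (2, 9), (2, 12), (5, 3), (5, 6), (5, 9), (5, 12), (6, 3), (6, 6), (6, 9), (6, 12)]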